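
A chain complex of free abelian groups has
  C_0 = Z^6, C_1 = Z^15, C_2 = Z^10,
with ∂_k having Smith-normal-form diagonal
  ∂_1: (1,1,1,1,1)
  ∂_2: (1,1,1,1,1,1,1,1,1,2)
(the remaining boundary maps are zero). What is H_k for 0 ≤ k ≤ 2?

H_0 = Z,  H_1 = Z/2,  H_2 = 0.

H_0: b_0 = 6 − 0 − 5 = 1; torsion from ∂_1 factors > 1: none. So H_0 = Z.
H_1: b_1 = 15 − 5 − 10 = 0; torsion from ∂_2 factors > 1: [2]. So H_1 = Z/2.
H_2: b_2 = 10 − 10 − 0 = 0; torsion from ∂_3 factors > 1: none. So H_2 = 0.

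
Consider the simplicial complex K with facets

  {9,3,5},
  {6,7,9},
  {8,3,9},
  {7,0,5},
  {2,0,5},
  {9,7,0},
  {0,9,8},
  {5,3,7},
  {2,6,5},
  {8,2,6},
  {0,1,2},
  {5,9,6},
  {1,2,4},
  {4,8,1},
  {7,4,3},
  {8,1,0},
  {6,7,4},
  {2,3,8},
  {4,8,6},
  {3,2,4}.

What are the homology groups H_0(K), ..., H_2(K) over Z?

H_0 ≅ Z,  H_1 ≅ Z ⊕ Z_2,  H_2 = 0.

Order the vertices as 0 < 1 < 2 < 3 < 4 < 5 < 6 < 7 < 8 < 9. Listing each simplex with vertices in this order, K has dimension 2 with simplices:

  0-simplices (10): [0], [1], [2], [3], [4], [5], [6], [7], [8], [9]
  1-simplices (30): (30 of them)
  2-simplices (20): (20 of them)

Hence C_0 ≅ Z^10, C_1 ≅ Z^30, C_2 ≅ Z^20.

Boundary ∂_1: C_1 → C_0 maps an edge to its endpoints' difference, ∂[p,q] = q − p. For instance
  ∂[1,2] = [2] − [1].
The 10×30 boundary matrix has rank 9 and Smith normal form diag(1,1,1,1,1,1,1,1,1).

∂_2: C_2 → C_1 sends each 2-simplex [p,q,r] to [q,r] − [p,r] + [p,q]. For instance
  ∂[2,3,8] = [3,8] − [2,8] + [2,3],
  ∂[0,2,5] = [2,5] − [0,5] + [0,2].
This gives a 30×20 integer matrix of rank 20; reducing to Smith normal form yields diagonal entries (1,1,1,1,1,1,1,1,1,1,1,1,1,1,1,1,1,1,1,2).

Now H_k = ker ∂_k / im ∂_{k+1}, so:

  H_0: rank C_0 − rank ∂_1 = 10 − 9 = 1, and the invariant factors of ∂_1 are all 1, so H_0 = Z.
  H_1: rank ker ∂_1 − rank ∂_2 = (30 − 9) − 20 = 1, and ∂_2 has invariant factor 2 > 1, so H_1 = Z ⊕ Z_2.
  H_2: rank ker ∂_2 − rank ∂_3 = (20 − 20) − 0 = 0, and there is no ∂_3, so H_2 = 0.

(K is a triangulation of the Klein bottle.)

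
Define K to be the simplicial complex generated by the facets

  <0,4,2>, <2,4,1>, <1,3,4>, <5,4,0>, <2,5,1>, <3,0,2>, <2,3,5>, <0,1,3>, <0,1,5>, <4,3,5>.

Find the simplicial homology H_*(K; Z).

Order the vertices as 0 < 1 < 2 < 3 < 4 < 5. Listing each simplex with vertices in this order, K has dimension 2 with simplices:

  0-simplices (6): [0], [1], [2], [3], [4], [5]
  1-simplices (15): [0,1], [0,2], [0,3], [0,4], [0,5], [1,2], [1,3], [1,4], [1,5], [2,3], [2,4], [2,5], [3,4], [3,5], [4,5]
  2-simplices (10): [0,1,3], [0,1,5], [0,2,3], [0,2,4], [0,4,5], [1,2,4], [1,2,5], [1,3,4], [2,3,5], [3,4,5]

giving chain groups C_0 ≅ Z^6, C_1 ≅ Z^15, C_2 ≅ Z^10.

Boundary ∂_1: C_1 → C_0 sends each edge [p,q] (with p < q) to q − p. For instance
  ∂[2,3] = [3] − [2].
The 6×15 boundary matrix has rank 5 and Smith normal form diag(1,1,1,1,1).

The boundary map ∂_2: C_2 → C_1 acts by ∂[p,q,r] = [q,r] − [p,r] + [p,q]. For instance
  ∂[1,3,4] = [3,4] − [1,4] + [1,3],
  ∂[1,2,4] = [2,4] − [1,4] + [1,2].
The 15×10 boundary matrix has rank 10 and Smith normal form diag(1,1,1,1,1,1,1,1,1,2).

From H_k ≅ ker(∂_k) / im(∂_{k+1}) we obtain:

  H_0: rank C_0 − rank ∂_1 = 6 − 5 = 1, and the invariant factors of ∂_1 are all 1, so H_0 ≅ Z.
  H_1: rank ker ∂_1 − rank ∂_2 = (15 − 5) − 10 = 0, and ∂_2 has invariant factor 2 > 1, so H_1 ≅ Z/2.
  H_2: rank ker ∂_2 − rank ∂_3 = (10 − 10) − 0 = 0, and there is no ∂_3, so H_2 ≅ 0.

(K is a triangulation of the real projective plane RP^2.)

H_0 = Z,  H_1 = Z/2,  H_2 = 0.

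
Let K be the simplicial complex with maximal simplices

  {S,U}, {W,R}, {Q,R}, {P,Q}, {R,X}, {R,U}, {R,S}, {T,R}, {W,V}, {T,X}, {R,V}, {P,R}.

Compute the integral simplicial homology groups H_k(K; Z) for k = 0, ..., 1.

H_0 ≅ Z,  H_1 ≅ Z^4.

We work with the vertex ordering P < Q < R < S < T < U < V < W < X. The simplices of K, each written with vertices in increasing order, are:

  0-simplices (9): P, Q, R, S, T, U, V, W, X
  1-simplices (12): PQ, PR, QR, RS, RT, RU, RV, RW, RX, SU, TX, VW

giving chain groups C_0 ≅ Z^9, C_1 ≅ Z^12.

The boundary map ∂_1: C_1 → C_0 is given by ∂[p,q] = [q] − [p]. For instance
  ∂TX = X − T.
As a 9×12 matrix over Z this has rank 8, with invariant factors (1,1,1,1,1,1,1,1).

Reading off H_k = ker ∂_k / im ∂_{k+1}:

  H_0: rank C_0 − rank ∂_1 = 9 − 8 = 1, and the invariant factors of ∂_1 are all 1, so H_0 = Z.
  H_1: rank ker ∂_1 − rank ∂_2 = (12 − 8) − 0 = 4, and there is no ∂_2, so H_1 = Z^4.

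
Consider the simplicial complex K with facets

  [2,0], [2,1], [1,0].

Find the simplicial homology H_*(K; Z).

We work with the vertex ordering 0 < 1 < 2. The simplices of K, each written with vertices in increasing order, are:

  0-simplices (3): [0], [1], [2]
  1-simplices (3): [0,1], [0,2], [1,2]

Hence C_0 ≅ Z^3, C_1 ≅ Z^3.

Boundary ∂_1: C_1 → C_0 is given by ∂[p,q] = [q] − [p]. For instance
  ∂[0,1] = [1] − [0].
As a 3×3 matrix over Z this has rank 2, with invariant factors (1,1).

From H_k ≅ ker(∂_k) / im(∂_{k+1}) we obtain:

  H_0: rank C_0 − rank ∂_1 = 3 − 2 = 1, and the invariant factors of ∂_1 are all 1, so H_0 ≅ Z.
  H_1: rank ker ∂_1 − rank ∂_2 = (3 − 2) − 0 = 1, and there is no ∂_2, so H_1 ≅ Z.

(K is a triangulation of the circle S^1.)

H_0 ≅ Z,  H_1 ≅ Z.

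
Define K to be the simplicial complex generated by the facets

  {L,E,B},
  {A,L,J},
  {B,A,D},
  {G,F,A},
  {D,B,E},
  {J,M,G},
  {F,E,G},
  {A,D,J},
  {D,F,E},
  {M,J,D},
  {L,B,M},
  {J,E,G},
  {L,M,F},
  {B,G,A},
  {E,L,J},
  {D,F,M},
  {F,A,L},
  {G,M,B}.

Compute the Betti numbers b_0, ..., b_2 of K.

We work with the vertex ordering A < B < D < E < F < G < J < L < M. The simplices of K, each written with vertices in increasing order, are:

  0-simplices (9): A, B, D, E, F, G, J, L, M
  1-simplices (27): AB, AD, AF, AG, AJ, AL, BD, BE, BG, BL, BM, DE, DF, DJ, DM, EF, EG, EJ, EL, FG, FL, FM, GJ, GM, JL, JM, LM
  2-simplices (18): ABD, ABG, ADJ, AFG, AFL, AJL, BDE, BEL, BGM, BLM, DEF, DFM, DJM, EFG, EGJ, EJL, FLM, GJM

so the chain groups are C_0 ≅ Z^9, C_1 ≅ Z^27, C_2 ≅ Z^18.

Boundary ∂_1: C_1 → C_0 sends each edge [p,q] (with p < q) to q − p. For instance
  ∂EJ = J − E.
The resulting 9×27 matrix has rank 8, and its Smith normal form has invariant factors (1,1,1,1,1,1,1,1).

Boundary ∂_2: C_2 → C_1 maps a triangle to the signed sum of its edges. For instance
  ∂EFG = FG − EG + EF,
  ∂BGM = GM − BM + BG.
As a 27×18 matrix over Z this has rank 17, with invariant factors (1,1,1,1,1,1,1,1,1,1,1,1,1,1,1,1,1).

Now H_k = ker ∂_k / im ∂_{k+1}, so:

  H_0: rank C_0 − rank ∂_1 = 9 − 8 = 1, and the invariant factors of ∂_1 are all 1, so H_0 ≅ Z.
  H_1: rank ker ∂_1 − rank ∂_2 = (27 − 8) − 17 = 2, and the invariant factors of ∂_2 are all 1, so H_1 ≅ Z^2.
  H_2: rank ker ∂_2 − rank ∂_3 = (18 − 17) − 0 = 1, and there is no ∂_3, so H_2 ≅ Z.

As a check, the Euler characteristic is 9 − 27 + 18 = 0, which agrees with 1 − 2 + 1 = 0.

Hence the Betti numbers are b_0 = 1, b_1 = 2, b_2 = 1.

b_0 = 1, b_1 = 2, b_2 = 1.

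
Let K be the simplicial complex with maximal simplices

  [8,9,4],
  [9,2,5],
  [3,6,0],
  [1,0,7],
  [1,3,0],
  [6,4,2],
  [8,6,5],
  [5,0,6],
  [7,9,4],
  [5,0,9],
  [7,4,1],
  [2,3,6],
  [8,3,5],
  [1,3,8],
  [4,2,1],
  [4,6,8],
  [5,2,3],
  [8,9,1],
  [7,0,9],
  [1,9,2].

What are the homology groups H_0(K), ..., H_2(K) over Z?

We work with the vertex ordering 0 < 1 < 2 < 3 < 4 < 5 < 6 < 7 < 8 < 9. The simplices of K, each written with vertices in increasing order, are:

  0-simplices (10): [0], [1], [2], [3], [4], [5], [6], [7], [8], [9]
  1-simplices (30): (30 of them)
  2-simplices (20): (20 of them)

so the chain groups are C_0 ≅ Z^10, C_1 ≅ Z^30, C_2 ≅ Z^20.

The boundary map ∂_1: C_1 → C_0 is given by ∂[p,q] = [q] − [p]. For instance
  ∂[5,6] = [6] − [5].
This gives a 10×30 integer matrix of rank 9; reducing to Smith normal form yields diagonal entries (1,1,1,1,1,1,1,1,1).

∂_2: C_2 → C_1 maps a triangle to the signed sum of its edges. For instance
  ∂[1,4,7] = [4,7] − [1,7] + [1,4],
  ∂[0,7,9] = [7,9] − [0,9] + [0,7].
The 30×20 boundary matrix has rank 20 and Smith normal form diag(1,1,1,1,1,1,1,1,1,1,1,1,1,1,1,1,1,1,1,2).

Reading off H_k = ker ∂_k / im ∂_{k+1}:

  H_0: rank C_0 − rank ∂_1 = 10 − 9 = 1, and the invariant factors of ∂_1 are all 1, so H_0 ≅ Z.
  H_1: rank ker ∂_1 − rank ∂_2 = (30 − 9) − 20 = 1, and ∂_2 has invariant factor 2 > 1, so H_1 ≅ Z × Z/2.
  H_2: rank ker ∂_2 − rank ∂_3 = (20 − 20) − 0 = 0, and there is no ∂_3, so H_2 ≅ 0.

(K is a triangulation of the Klein bottle.)

H_0 ≅ Z,  H_1 ≅ Z × Z/2,  H_2 = 0.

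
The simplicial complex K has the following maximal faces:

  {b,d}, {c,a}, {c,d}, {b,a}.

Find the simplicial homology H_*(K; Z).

Fix the vertex order a < b < c < d and write every simplex with vertices in increasing order. Then dim K = 1 and the simplices of K are:

  0-simplices (4): a, b, c, d
  1-simplices (4): ab, ac, bd, cd

so the chain groups are C_0 ≅ Z^4, C_1 ≅ Z^4.

The boundary map ∂_1: C_1 → C_0 sends each edge [p,q] (with p < q) to q − p. For instance
  ∂ac = c − a.
The 4×4 boundary matrix has rank 3 and Smith normal form diag(1,1,1).

From H_k ≅ ker(∂_k) / im(∂_{k+1}) we obtain:

  H_0: rank C_0 − rank ∂_1 = 4 − 3 = 1, and the invariant factors of ∂_1 are all 1, so H_0 ≅ Z.
  H_1: rank ker ∂_1 − rank ∂_2 = (4 − 3) − 0 = 1, and there is no ∂_2, so H_1 ≅ Z.

(K is a triangulation of the circle S^1.)

H_0 ≅ Z,  H_1 ≅ Z.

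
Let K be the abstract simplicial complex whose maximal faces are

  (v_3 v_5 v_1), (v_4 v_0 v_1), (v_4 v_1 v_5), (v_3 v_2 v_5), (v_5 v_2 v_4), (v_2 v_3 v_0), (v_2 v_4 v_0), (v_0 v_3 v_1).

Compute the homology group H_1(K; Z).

Fix the vertex order v_0 < v_1 < v_2 < v_3 < v_4 < v_5 and write every simplex with vertices in increasing order. Then dim K = 2 and the simplices of K are:

  0-simplices (6): [v_0], [v_1], [v_2], [v_3], [v_4], [v_5]
  1-simplices (12): [v_0,v_1], [v_0,v_2], [v_0,v_3], [v_0,v_4], [v_1,v_3], [v_1,v_4], [v_1,v_5], [v_2,v_3], [v_2,v_4], [v_2,v_5], [v_3,v_5], [v_4,v_5]
  2-simplices (8): [v_0,v_1,v_3], [v_0,v_1,v_4], [v_0,v_2,v_3], [v_0,v_2,v_4], [v_1,v_3,v_5], [v_1,v_4,v_5], [v_2,v_3,v_5], [v_2,v_4,v_5]

so the chain groups are C_0 ≅ Z^6, C_1 ≅ Z^12, C_2 ≅ Z^8.

∂_1: C_1 → C_0 sends each edge [p,q] (with p < q) to q − p. For instance
  ∂[v_3,v_5] = [v_5] − [v_3].
The resulting 6×12 matrix has rank 5, and its Smith normal form has invariant factors (1,1,1,1,1).

∂_2: C_2 → C_1 maps a triangle to the signed sum of its edges. For instance
  ∂[v_2,v_3,v_5] = [v_3,v_5] − [v_2,v_5] + [v_2,v_3],
  ∂[v_0,v_1,v_3] = [v_1,v_3] − [v_0,v_3] + [v_0,v_1].
The resulting 12×8 matrix has rank 7, and its Smith normal form has invariant factors (1,1,1,1,1,1,1).

From H_k ≅ ker(∂_k) / im(∂_{k+1}) we obtain:

  H_1: rank ker ∂_1 − rank ∂_2 = (12 − 5) − 7 = 0, and the invariant factors of ∂_2 are all 1, so H_1 ≅ 0.

(K is a triangulation of the 2-sphere S^2.)

H_1 = 0.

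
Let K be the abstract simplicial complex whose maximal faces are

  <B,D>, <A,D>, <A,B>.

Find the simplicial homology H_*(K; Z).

Fix the vertex order A < B < D and write every simplex with vertices in increasing order. Then dim K = 1 and the simplices of K are:

  0-simplices (3): A, B, D
  1-simplices (3): AB, AD, BD

Hence C_0 ≅ Z^3, C_1 ≅ Z^3.

∂_1: C_1 → C_0 maps an edge to its endpoints' difference, ∂[p,q] = q − p.
The resulting 3×3 matrix has rank 2, and its Smith normal form has invariant factors (1,1).

From H_k ≅ ker(∂_k) / im(∂_{k+1}) we obtain:

  H_0: rank C_0 − rank ∂_1 = 3 − 2 = 1, and the invariant factors of ∂_1 are all 1, so H_0 ≅ Z.
  H_1: rank ker ∂_1 − rank ∂_2 = (3 − 2) − 0 = 1, and there is no ∂_2, so H_1 ≅ Z.

H_0 ≅ Z,  H_1 ≅ Z.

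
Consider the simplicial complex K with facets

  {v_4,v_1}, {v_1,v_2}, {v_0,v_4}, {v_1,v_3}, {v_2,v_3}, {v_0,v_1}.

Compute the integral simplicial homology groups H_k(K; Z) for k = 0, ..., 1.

K has 5 vertices, 6 edges.
rank ∂_0 = 0, rank ∂_1 = 4 ⇒ b_0 = 5 − 0 − 4 = 1; all invariant factors of ∂_1 are 1 so no torsion. So H_0 ≅ Z.
rank ∂_1 = 4, rank ∂_2 = 0 ⇒ b_1 = 6 − 4 − 0 = 2. So H_1 ≅ Z^2.

H_0 = Z,  H_1 = Z^2.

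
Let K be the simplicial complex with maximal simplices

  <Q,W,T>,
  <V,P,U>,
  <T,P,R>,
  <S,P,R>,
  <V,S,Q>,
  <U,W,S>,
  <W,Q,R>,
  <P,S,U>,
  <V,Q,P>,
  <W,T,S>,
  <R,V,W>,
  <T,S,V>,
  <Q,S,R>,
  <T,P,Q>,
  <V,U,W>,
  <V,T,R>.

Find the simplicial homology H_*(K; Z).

We work with the vertex ordering P < Q < R < S < T < U < V < W. The simplices of K, each written with vertices in increasing order, are:

  0-simplices (8): P, Q, R, S, T, U, V, W
  1-simplices (24): PQ, PR, PS, PT, PU, PV, QR, QS, QT, QV, QW, RS, RT, RV, RW, ST, SU, SV, SW, TV, TW, UV, UW, VW
  2-simplices (16): PQT, PQV, PRS, PRT, PSU, PUV, QRS, QRW, QSV, QTW, RTV, RVW, STV, STW, SUW, UVW

giving chain groups C_0 ≅ Z^8, C_1 ≅ Z^24, C_2 ≅ Z^16.

The boundary map ∂_1: C_1 → C_0 sends each edge [p,q] (with p < q) to q − p. For instance
  ∂RT = T − R.
This gives a 8×24 integer matrix of rank 7; reducing to Smith normal form yields diagonal entries (1,1,1,1,1,1,1).

∂_2: C_2 → C_1 maps a triangle to the signed sum of its edges. For instance
  ∂PUV = UV − PV + PU,
  ∂PRS = RS − PS + PR.
The resulting 24×16 matrix has rank 15, and its Smith normal form has invariant factors (1,1,1,1,1,1,1,1,1,1,1,1,1,1,1).

From H_k ≅ ker(∂_k) / im(∂_{k+1}) we obtain:

  H_0: rank C_0 − rank ∂_1 = 8 − 7 = 1, and the invariant factors of ∂_1 are all 1, so H_0 = Z.
  H_1: rank ker ∂_1 − rank ∂_2 = (24 − 7) − 15 = 2, and the invariant factors of ∂_2 are all 1, so H_1 = Z^2.
  H_2: rank ker ∂_2 − rank ∂_3 = (16 − 15) − 0 = 1, and there is no ∂_3, so H_2 = Z.

H_0 = Z,  H_1 = Z^2,  H_2 = Z.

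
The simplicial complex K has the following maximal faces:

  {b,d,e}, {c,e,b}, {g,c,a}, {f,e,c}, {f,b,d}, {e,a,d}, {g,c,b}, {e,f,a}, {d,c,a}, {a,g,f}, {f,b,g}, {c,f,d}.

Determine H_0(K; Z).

Order the vertices as a < b < c < d < e < f < g. Listing each simplex with vertices in this order, K has dimension 2 with simplices:

  0-simplices (7): a, b, c, d, e, f, g
  1-simplices (18): ac, ad, ae, af, ag, bc, bd, be, bf, bg, cd, ce, cf, cg, de, df, ef, fg
  2-simplices (12): acd, acg, ade, aef, afg, bce, bcg, bde, bdf, bfg, cdf, cef

Hence C_0 ≅ Z^7, C_1 ≅ Z^18, C_2 ≅ Z^12.

The boundary map ∂_1: C_1 → C_0 maps an edge to its endpoints' difference, ∂[p,q] = q − p.
This gives a 7×18 integer matrix of rank 6; reducing to Smith normal form yields diagonal entries (1,1,1,1,1,1).

The boundary map ∂_2: C_2 → C_1 maps a triangle to the signed sum of its edges. For instance
  ∂bfg = fg − bg + bf,
  ∂cdf = df − cf + cd.
This gives a 18×12 integer matrix of rank 12; reducing to Smith normal form yields diagonal entries (1,1,1,1,1,1,1,1,1,1,1,2).

Reading off H_k = ker ∂_k / im ∂_{k+1}:

  H_0: rank C_0 − rank ∂_1 = 7 − 6 = 1, and the invariant factors of ∂_1 are all 1, so H_0 = Z.

(K is a triangulation of the real projective plane RP^2.)

H_0 ≅ Z.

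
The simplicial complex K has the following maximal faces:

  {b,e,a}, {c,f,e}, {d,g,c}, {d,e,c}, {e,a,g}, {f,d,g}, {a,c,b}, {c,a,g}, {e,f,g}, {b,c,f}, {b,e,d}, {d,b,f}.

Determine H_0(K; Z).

Order the vertices as a < b < c < d < e < f < g. Listing each simplex with vertices in this order, K has dimension 2 with simplices:

  0-simplices (7): a, b, c, d, e, f, g
  1-simplices (18): ab, ac, ae, ag, bc, bd, be, bf, cd, ce, cf, cg, de, df, dg, ef, eg, fg
  2-simplices (12): abc, abe, acg, aeg, bcf, bde, bdf, cde, cdg, cef, dfg, efg

giving chain groups C_0 ≅ Z^7, C_1 ≅ Z^18, C_2 ≅ Z^12.

Boundary ∂_1: C_1 → C_0 maps an edge to its endpoints' difference, ∂[p,q] = q − p. For instance
  ∂ef = f − e.
The 7×18 boundary matrix has rank 6 and Smith normal form diag(1,1,1,1,1,1).

The boundary map ∂_2: C_2 → C_1 sends each 2-simplex [p,q,r] to [q,r] − [p,r] + [p,q]. For instance
  ∂acg = cg − ag + ac,
  ∂abe = be − ae + ab.
The 18×12 boundary matrix has rank 12 and Smith normal form diag(1,1,1,1,1,1,1,1,1,1,1,2).

Reading off H_k = ker ∂_k / im ∂_{k+1}:

  H_0: rank C_0 − rank ∂_1 = 7 − 6 = 1, and the invariant factors of ∂_1 are all 1, so H_0 = Z.

(K is a triangulation of the real projective plane RP^2.)

H_0 = Z.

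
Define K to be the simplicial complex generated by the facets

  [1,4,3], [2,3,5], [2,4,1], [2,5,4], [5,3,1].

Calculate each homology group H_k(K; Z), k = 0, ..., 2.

H_0 = Z,  H_1 = Z,  H_2 = 0.

Order the vertices as 1 < 2 < 3 < 4 < 5. Listing each simplex with vertices in this order, K has dimension 2 with simplices:

  0-simplices (5): [1], [2], [3], [4], [5]
  1-simplices (10): [1,2], [1,3], [1,4], [1,5], [2,3], [2,4], [2,5], [3,4], [3,5], [4,5]
  2-simplices (5): [1,2,4], [1,3,4], [1,3,5], [2,3,5], [2,4,5]

so the chain groups are C_0 ≅ Z^5, C_1 ≅ Z^10, C_2 ≅ Z^5.

The boundary map ∂_1: C_1 → C_0 maps an edge to its endpoints' difference, ∂[p,q] = q − p. For instance
  ∂[3,4] = [4] − [3].
This gives a 5×10 integer matrix of rank 4; reducing to Smith normal form yields diagonal entries (1,1,1,1).

The boundary map ∂_2: C_2 → C_1 maps a triangle to the signed sum of its edges. For instance
  ∂[2,4,5] = [4,5] − [2,5] + [2,4],
  ∂[1,3,5] = [3,5] − [1,5] + [1,3].
This gives a 10×5 integer matrix of rank 5; reducing to Smith normal form yields diagonal entries (1,1,1,1,1).

From H_k ≅ ker(∂_k) / im(∂_{k+1}) we obtain:

  H_0: rank C_0 − rank ∂_1 = 5 − 4 = 1, and the invariant factors of ∂_1 are all 1, so H_0 ≅ Z.
  H_1: rank ker ∂_1 − rank ∂_2 = (10 − 4) − 5 = 1, and the invariant factors of ∂_2 are all 1, so H_1 ≅ Z.
  H_2: rank ker ∂_2 − rank ∂_3 = (5 − 5) − 0 = 0, and there is no ∂_3, so H_2 ≅ 0.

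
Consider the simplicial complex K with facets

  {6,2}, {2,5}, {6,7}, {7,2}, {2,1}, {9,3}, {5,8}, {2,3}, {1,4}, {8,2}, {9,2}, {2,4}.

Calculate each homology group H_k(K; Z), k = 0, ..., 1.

We work with the vertex ordering 1 < 2 < 3 < 4 < 5 < 6 < 7 < 8 < 9. The simplices of K, each written with vertices in increasing order, are:

  0-simplices (9): [1], [2], [3], [4], [5], [6], [7], [8], [9]
  1-simplices (12): [1,2], [1,4], [2,3], [2,4], [2,5], [2,6], [2,7], [2,8], [2,9], [3,9], [5,8], [6,7]

so the chain groups are C_0 ≅ Z^9, C_1 ≅ Z^12.

∂_1: C_1 → C_0 is given by ∂[p,q] = [q] − [p]. For instance
  ∂[1,4] = [4] − [1].
As a 9×12 matrix over Z this has rank 8, with invariant factors (1,1,1,1,1,1,1,1).

Now H_k = ker ∂_k / im ∂_{k+1}, so:

  H_0: rank C_0 − rank ∂_1 = 9 − 8 = 1, and the invariant factors of ∂_1 are all 1, so H_0 ≅ Z.
  H_1: rank ker ∂_1 − rank ∂_2 = (12 − 8) − 0 = 4, and there is no ∂_2, so H_1 ≅ Z^4.

As a check, the Euler characteristic is 9 − 12 = -3, which agrees with 1 − 4 = -3.

H_0 ≅ Z,  H_1 ≅ Z^4.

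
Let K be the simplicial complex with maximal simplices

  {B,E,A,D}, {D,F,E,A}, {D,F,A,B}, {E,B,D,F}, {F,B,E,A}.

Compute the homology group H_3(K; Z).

Fix the vertex order A < B < D < E < F and write every simplex with vertices in increasing order. Then dim K = 3 and the simplices of K are:

  0-simplices (5): A, B, D, E, F
  1-simplices (10): AB, AD, AE, AF, BD, BE, BF, DE, DF, EF
  2-simplices (10): ABD, ABE, ABF, ADE, ADF, AEF, BDE, BDF, BEF, DEF
  3-simplices (5): ABDE, ABDF, ABEF, ADEF, BDEF

Hence C_0 ≅ Z^5, C_1 ≅ Z^10, C_2 ≅ Z^10, C_3 ≅ Z^5.

∂_1: C_1 → C_0 maps an edge to its endpoints' difference, ∂[p,q] = q − p. For instance
  ∂DF = F − D.
The 5×10 boundary matrix has rank 4 and Smith normal form diag(1,1,1,1).

The boundary map ∂_2: C_2 → C_1 sends each 2-simplex [p,q,r] to [q,r] − [p,r] + [p,q]. For instance
  ∂BDE = DE − BE + BD,
  ∂ABF = BF − AF + AB.
As a 10×10 matrix over Z this has rank 6, with invariant factors (1,1,1,1,1,1).

∂_3: C_3 → C_2 sends each 3-simplex σ to the alternating sum Σ_i (−1)^i (σ with its i-th vertex removed). For instance
  ∂ABDF = BDF − ADF + ABF − ABD,
  ∂BDEF = DEF − BEF + BDF − BDE.
The 10×5 boundary matrix has rank 4 and Smith normal form diag(1,1,1,1).

From H_k ≅ ker(∂_k) / im(∂_{k+1}) we obtain:

  H_3: rank ker ∂_3 − rank ∂_4 = (5 − 4) − 0 = 1, and there is no ∂_4, so H_3 = Z.

H_3 ≅ Z.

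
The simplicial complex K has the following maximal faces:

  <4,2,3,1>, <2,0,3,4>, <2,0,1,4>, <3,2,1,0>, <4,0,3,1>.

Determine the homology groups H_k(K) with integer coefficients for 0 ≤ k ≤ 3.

Fix the vertex order 0 < 1 < 2 < 3 < 4 and write every simplex with vertices in increasing order. Then dim K = 3 and the simplices of K are:

  0-simplices (5): [0], [1], [2], [3], [4]
  1-simplices (10): [0,1], [0,2], [0,3], [0,4], [1,2], [1,3], [1,4], [2,3], [2,4], [3,4]
  2-simplices (10): [0,1,2], [0,1,3], [0,1,4], [0,2,3], [0,2,4], [0,3,4], [1,2,3], [1,2,4], [1,3,4], [2,3,4]
  3-simplices (5): [0,1,2,3], [0,1,2,4], [0,1,3,4], [0,2,3,4], [1,2,3,4]

giving chain groups C_0 ≅ Z^5, C_1 ≅ Z^10, C_2 ≅ Z^10, C_3 ≅ Z^5.

The boundary map ∂_1: C_1 → C_0 is given by ∂[p,q] = [q] − [p]. For instance
  ∂[0,2] = [2] − [0].
This gives a 5×10 integer matrix of rank 4; reducing to Smith normal form yields diagonal entries (1,1,1,1).

The boundary map ∂_2: C_2 → C_1 sends each 2-simplex [p,q,r] to [q,r] − [p,r] + [p,q]. For instance
  ∂[0,1,3] = [1,3] − [0,3] + [0,1],
  ∂[0,1,2] = [1,2] − [0,2] + [0,1].
The resulting 10×10 matrix has rank 6, and its Smith normal form has invariant factors (1,1,1,1,1,1).

The boundary map ∂_3: C_3 → C_2 sends each 3-simplex σ to the alternating sum Σ_i (−1)^i (σ with its i-th vertex removed). For instance
  ∂[0,2,3,4] = [2,3,4] − [0,3,4] + [0,2,4] − [0,2,3],
  ∂[0,1,2,3] = [1,2,3] − [0,2,3] + [0,1,3] − [0,1,2].
The 10×5 boundary matrix has rank 4 and Smith normal form diag(1,1,1,1).

Reading off H_k = ker ∂_k / im ∂_{k+1}:

  H_0: rank C_0 − rank ∂_1 = 5 − 4 = 1, and the invariant factors of ∂_1 are all 1, so H_0 ≅ Z.
  H_1: rank ker ∂_1 − rank ∂_2 = (10 − 4) − 6 = 0, and the invariant factors of ∂_2 are all 1, so H_1 ≅ 0.
  H_2: rank ker ∂_2 − rank ∂_3 = (10 − 6) − 4 = 0, and the invariant factors of ∂_3 are all 1, so H_2 ≅ 0.
  H_3: rank ker ∂_3 − rank ∂_4 = (5 − 4) − 0 = 1, and there is no ∂_4, so H_3 ≅ Z.

H_0 ≅ Z,  H_1 = 0,  H_2 = 0,  H_3 ≅ Z.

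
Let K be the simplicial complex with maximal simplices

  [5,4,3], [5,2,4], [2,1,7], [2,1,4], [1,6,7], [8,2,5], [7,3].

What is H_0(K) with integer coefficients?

Order the vertices as 1 < 2 < 3 < 4 < 5 < 6 < 7 < 8. Listing each simplex with vertices in this order, K has dimension 2 with simplices:

  0-simplices (8): [1], [2], [3], [4], [5], [6], [7], [8]
  1-simplices (14): [1,2], [1,4], [1,6], [1,7], [2,4], [2,5], [2,7], [2,8], [3,4], [3,5], [3,7], [4,5], [5,8], [6,7]
  2-simplices (6): [1,2,4], [1,2,7], [1,6,7], [2,4,5], [2,5,8], [3,4,5]

Hence C_0 ≅ Z^8, C_1 ≅ Z^14, C_2 ≅ Z^6.

∂_1: C_1 → C_0 sends each edge [p,q] (with p < q) to q − p.
This gives a 8×14 integer matrix of rank 7; reducing to Smith normal form yields diagonal entries (1,1,1,1,1,1,1).

Boundary ∂_2: C_2 → C_1 acts by ∂[p,q,r] = [q,r] − [p,r] + [p,q]. For instance
  ∂[2,5,8] = [5,8] − [2,8] + [2,5],
  ∂[2,4,5] = [4,5] − [2,5] + [2,4].
This gives a 14×6 integer matrix of rank 6; reducing to Smith normal form yields diagonal entries (1,1,1,1,1,1).

Reading off H_k = ker ∂_k / im ∂_{k+1}:

  H_0: rank C_0 − rank ∂_1 = 8 − 7 = 1, and the invariant factors of ∂_1 are all 1, so H_0 ≅ Z.

H_0 ≅ Z.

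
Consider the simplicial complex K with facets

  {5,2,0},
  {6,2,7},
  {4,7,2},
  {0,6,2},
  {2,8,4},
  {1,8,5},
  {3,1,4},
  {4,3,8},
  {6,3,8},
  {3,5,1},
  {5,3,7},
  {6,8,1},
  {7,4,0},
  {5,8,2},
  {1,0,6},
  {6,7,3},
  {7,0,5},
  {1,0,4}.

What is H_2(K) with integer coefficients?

We work with the vertex ordering 0 < 1 < 2 < 3 < 4 < 5 < 6 < 7 < 8. The simplices of K, each written with vertices in increasing order, are:

  0-simplices (9): [0], [1], [2], [3], [4], [5], [6], [7], [8]
  1-simplices (27): (27 of them)
  2-simplices (18): [0,1,4], [0,1,6], [0,2,5], [0,2,6], [0,4,7], [0,5,7], [1,3,4], [1,3,5], [1,5,8], [1,6,8], [2,4,7], [2,4,8], [2,5,8], [2,6,7], [3,4,8], [3,5,7], [3,6,7], [3,6,8]

so the chain groups are C_0 ≅ Z^9, C_1 ≅ Z^27, C_2 ≅ Z^18.

The boundary map ∂_1: C_1 → C_0 maps an edge to its endpoints' difference, ∂[p,q] = q − p.
As a 9×27 matrix over Z this has rank 8, with invariant factors (1,1,1,1,1,1,1,1).

The boundary map ∂_2: C_2 → C_1 acts by ∂[p,q,r] = [q,r] − [p,r] + [p,q]. For instance
  ∂[2,5,8] = [5,8] − [2,8] + [2,5],
  ∂[0,1,6] = [1,6] − [0,6] + [0,1].
As a 27×18 matrix over Z this has rank 18, with invariant factors (1,1,1,1,1,1,1,1,1,1,1,1,1,1,1,1,1,2).

Reading off H_k = ker ∂_k / im ∂_{k+1}:

  H_2: rank ker ∂_2 − rank ∂_3 = (18 − 18) − 0 = 0, and there is no ∂_3, so H_2 = 0.

H_2 ≅ 0.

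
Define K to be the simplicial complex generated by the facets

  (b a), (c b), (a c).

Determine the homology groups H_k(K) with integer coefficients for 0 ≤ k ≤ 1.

H_0 ≅ Z,  H_1 ≅ Z.

Fix the vertex order a < b < c and write every simplex with vertices in increasing order. Then dim K = 1 and the simplices of K are:

  0-simplices (3): a, b, c
  1-simplices (3): ab, ac, bc

so the chain groups are C_0 ≅ Z^3, C_1 ≅ Z^3.

∂_1: C_1 → C_0 maps an edge to its endpoints' difference, ∂[p,q] = q − p. For instance
  ∂ab = b − a.
The resulting 3×3 matrix has rank 2, and its Smith normal form has invariant factors (1,1).

Reading off H_k = ker ∂_k / im ∂_{k+1}:

  H_0: rank C_0 − rank ∂_1 = 3 − 2 = 1, and the invariant factors of ∂_1 are all 1, so H_0 = Z.
  H_1: rank ker ∂_1 − rank ∂_2 = (3 − 2) − 0 = 1, and there is no ∂_2, so H_1 = Z.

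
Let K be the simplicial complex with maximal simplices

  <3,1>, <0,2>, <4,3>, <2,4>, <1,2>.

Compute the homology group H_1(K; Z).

K has 5 vertices, 5 edges.
rank ∂_1 = 4, rank ∂_2 = 0 ⇒ b_1 = 5 − 4 − 0 = 1. So H_1 ≅ Z.

H_1 ≅ Z.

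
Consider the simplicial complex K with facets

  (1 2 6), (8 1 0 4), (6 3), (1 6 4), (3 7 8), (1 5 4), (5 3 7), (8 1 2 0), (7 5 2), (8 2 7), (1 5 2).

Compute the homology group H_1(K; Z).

We work with the vertex ordering 0 < 1 < 2 < 3 < 4 < 5 < 6 < 7 < 8. The simplices of K, each written with vertices in increasing order, are:

  0-simplices (9): [0], [1], [2], [3], [4], [5], [6], [7], [8]
  1-simplices (22): [0,1], [0,2], [0,4], [0,8], [1,2], [1,4], [1,5], [1,6], [1,8], [2,5], [2,6], [2,7], [2,8], [3,5], [3,6], [3,7], [3,8], [4,5], [4,6], [4,8], [5,7], [7,8]
  2-simplices (15): [0,1,2], [0,1,4], [0,1,8], [0,2,8], [0,4,8], [1,2,5], [1,2,6], [1,2,8], [1,4,5], [1,4,6], [1,4,8], [2,5,7], [2,7,8], [3,5,7], [3,7,8]
  3-simplices (2): [0,1,2,8], [0,1,4,8]

Hence C_0 ≅ Z^9, C_1 ≅ Z^22, C_2 ≅ Z^15, C_3 ≅ Z^2.

The boundary map ∂_1: C_1 → C_0 sends each edge [p,q] (with p < q) to q − p. For instance
  ∂[2,8] = [8] − [2].
The resulting 9×22 matrix has rank 8, and its Smith normal form has invariant factors (1,1,1,1,1,1,1,1).

Boundary ∂_2: C_2 → C_1 acts by ∂[p,q,r] = [q,r] − [p,r] + [p,q]. For instance
  ∂[1,4,5] = [4,5] − [1,5] + [1,4],
  ∂[1,2,8] = [2,8] − [1,8] + [1,2].
This gives a 22×15 integer matrix of rank 13; reducing to Smith normal form yields diagonal entries (1,1,1,1,1,1,1,1,1,1,1,1,1).

The boundary map ∂_3: C_3 → C_2 sends each 3-simplex σ to the alternating sum Σ_i (−1)^i (σ with its i-th vertex removed). For instance
  ∂[0,1,4,8] = [1,4,8] − [0,4,8] + [0,1,8] − [0,1,4],
  ∂[0,1,2,8] = [1,2,8] − [0,2,8] + [0,1,8] − [0,1,2].
This gives a 15×2 integer matrix of rank 2; reducing to Smith normal form yields diagonal entries (1,1).

Computing H_k = (kernel of ∂_k) / (image of ∂_{k+1}):

  H_1: rank ker ∂_1 − rank ∂_2 = (22 − 8) − 13 = 1, and the invariant factors of ∂_2 are all 1, so H_1 = Z.

H_1 = Z.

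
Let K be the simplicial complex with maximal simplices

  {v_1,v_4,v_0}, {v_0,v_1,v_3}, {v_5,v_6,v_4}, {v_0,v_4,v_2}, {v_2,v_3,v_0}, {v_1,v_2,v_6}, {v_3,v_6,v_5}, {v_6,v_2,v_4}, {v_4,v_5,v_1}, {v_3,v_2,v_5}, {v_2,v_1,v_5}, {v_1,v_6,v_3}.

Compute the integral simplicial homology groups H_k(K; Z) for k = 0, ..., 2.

H_0 ≅ Z,  H_1 ≅ Z/2,  H_2 = 0.

Take the total order v_0 < v_1 < v_2 < v_3 < v_4 < v_5 < v_6 on the vertex set. Then K (dimension 2) consists of the simplices:

  0-simplices (7): [v_0], [v_1], [v_2], [v_3], [v_4], [v_5], [v_6]
  1-simplices (18): (18 of them)
  2-simplices (12): (12 of them)

so the chain groups are C_0 ≅ Z^7, C_1 ≅ Z^18, C_2 ≅ Z^12.

Boundary ∂_1: C_1 → C_0 is given by ∂[p,q] = [q] − [p]. For instance
  ∂[v_2,v_3] = [v_3] − [v_2].
This gives a 7×18 integer matrix of rank 6; reducing to Smith normal form yields diagonal entries (1,1,1,1,1,1).

∂_2: C_2 → C_1 maps a triangle to the signed sum of its edges. For instance
  ∂[v_2,v_3,v_5] = [v_3,v_5] − [v_2,v_5] + [v_2,v_3],
  ∂[v_1,v_4,v_5] = [v_4,v_5] − [v_1,v_5] + [v_1,v_4].
As a 18×12 matrix over Z this has rank 12, with invariant factors (1,1,1,1,1,1,1,1,1,1,1,2).

Now H_k = ker ∂_k / im ∂_{k+1}, so:

  H_0: rank C_0 − rank ∂_1 = 7 − 6 = 1, and the invariant factors of ∂_1 are all 1, so H_0 ≅ Z.
  H_1: rank ker ∂_1 − rank ∂_2 = (18 − 6) − 12 = 0, and ∂_2 has invariant factor 2 > 1, so H_1 ≅ Z/2.
  H_2: rank ker ∂_2 − rank ∂_3 = (12 − 12) − 0 = 0, and there is no ∂_3, so H_2 ≅ 0.

(K is a triangulation of the real projective plane RP^2.)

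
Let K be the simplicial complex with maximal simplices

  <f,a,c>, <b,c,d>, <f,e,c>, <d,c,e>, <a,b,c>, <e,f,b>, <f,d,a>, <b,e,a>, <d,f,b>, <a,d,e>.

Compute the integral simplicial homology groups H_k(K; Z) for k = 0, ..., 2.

H_0 = Z,  H_1 = Z_2,  H_2 = 0.

We work with the vertex ordering a < b < c < d < e < f. The simplices of K, each written with vertices in increasing order, are:

  0-simplices (6): a, b, c, d, e, f
  1-simplices (15): ab, ac, ad, ae, af, bc, bd, be, bf, cd, ce, cf, de, df, ef
  2-simplices (10): abc, abe, acf, ade, adf, bcd, bdf, bef, cde, cef

giving chain groups C_0 ≅ Z^6, C_1 ≅ Z^15, C_2 ≅ Z^10.

The boundary map ∂_1: C_1 → C_0 is given by ∂[p,q] = [q] − [p]. For instance
  ∂bf = f − b.
This gives a 6×15 integer matrix of rank 5; reducing to Smith normal form yields diagonal entries (1,1,1,1,1).

Boundary ∂_2: C_2 → C_1 acts by ∂[p,q,r] = [q,r] − [p,r] + [p,q]. For instance
  ∂bef = ef − bf + be,
  ∂bcd = cd − bd + bc.
As a 15×10 matrix over Z this has rank 10, with invariant factors (1,1,1,1,1,1,1,1,1,2).

From H_k ≅ ker(∂_k) / im(∂_{k+1}) we obtain:

  H_0: rank C_0 − rank ∂_1 = 6 − 5 = 1, and the invariant factors of ∂_1 are all 1, so H_0 ≅ Z.
  H_1: rank ker ∂_1 − rank ∂_2 = (15 − 5) − 10 = 0, and ∂_2 has invariant factor 2 > 1, so H_1 ≅ Z_2.
  H_2: rank ker ∂_2 − rank ∂_3 = (10 − 10) − 0 = 0, and there is no ∂_3, so H_2 ≅ 0.

(K is a triangulation of the real projective plane RP^2.)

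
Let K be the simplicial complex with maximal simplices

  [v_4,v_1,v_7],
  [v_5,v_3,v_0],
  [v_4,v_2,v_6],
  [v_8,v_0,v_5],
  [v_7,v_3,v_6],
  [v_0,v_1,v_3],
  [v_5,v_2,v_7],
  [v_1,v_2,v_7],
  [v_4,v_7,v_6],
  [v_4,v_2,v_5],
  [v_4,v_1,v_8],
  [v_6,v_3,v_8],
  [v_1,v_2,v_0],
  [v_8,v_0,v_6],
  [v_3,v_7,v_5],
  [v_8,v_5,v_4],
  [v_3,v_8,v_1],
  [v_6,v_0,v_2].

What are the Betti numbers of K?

b_0 = 1, b_1 = 1, b_2 = 0.

Fix the vertex order v_0 < v_1 < v_2 < v_3 < v_4 < v_5 < v_6 < v_7 < v_8 and write every simplex with vertices in increasing order. Then dim K = 2 and the simplices of K are:

  0-simplices (9): [v_0], [v_1], [v_2], [v_3], [v_4], [v_5], [v_6], [v_7], [v_8]
  1-simplices (27): (27 of them)
  2-simplices (18): (18 of them)

giving chain groups C_0 ≅ Z^9, C_1 ≅ Z^27, C_2 ≅ Z^18.

∂_1: C_1 → C_0 maps an edge to its endpoints' difference, ∂[p,q] = q − p.
As a 9×27 matrix over Z this has rank 8, with invariant factors (1,1,1,1,1,1,1,1).

Boundary ∂_2: C_2 → C_1 maps a triangle to the signed sum of its edges. For instance
  ∂[v_0,v_1,v_3] = [v_1,v_3] − [v_0,v_3] + [v_0,v_1],
  ∂[v_1,v_4,v_7] = [v_4,v_7] − [v_1,v_7] + [v_1,v_4].
The 27×18 boundary matrix has rank 18 and Smith normal form diag(1,1,1,1,1,1,1,1,1,1,1,1,1,1,1,1,1,2).

Reading off H_k = ker ∂_k / im ∂_{k+1}:

  H_0: rank C_0 − rank ∂_1 = 9 − 8 = 1, and the invariant factors of ∂_1 are all 1, so H_0 ≅ Z.
  H_1: rank ker ∂_1 − rank ∂_2 = (27 − 8) − 18 = 1, and ∂_2 has invariant factor 2 > 1, so H_1 ≅ Z ⊕ Z/2.
  H_2: rank ker ∂_2 − rank ∂_3 = (18 − 18) − 0 = 0, and there is no ∂_3, so H_2 ≅ 0.

(K is a triangulation of the Klein bottle.)

Hence the Betti numbers are b_0 = 1, b_1 = 1, b_2 = 0.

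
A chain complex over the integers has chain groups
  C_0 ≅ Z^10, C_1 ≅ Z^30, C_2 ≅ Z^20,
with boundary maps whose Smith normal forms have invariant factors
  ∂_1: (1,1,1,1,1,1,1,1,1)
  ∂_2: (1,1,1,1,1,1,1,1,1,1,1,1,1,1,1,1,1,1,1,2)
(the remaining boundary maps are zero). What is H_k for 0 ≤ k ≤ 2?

H_0 = Z,  H_1 = Z × Z/2,  H_2 = 0.

H_0: b_0 = 10 − 0 − 9 = 1; torsion from ∂_1 factors > 1: none. So H_0 = Z.
H_1: b_1 = 30 − 9 − 20 = 1; torsion from ∂_2 factors > 1: [2]. So H_1 = Z × Z/2.
H_2: b_2 = 20 − 20 − 0 = 0; torsion from ∂_3 factors > 1: none. So H_2 = 0.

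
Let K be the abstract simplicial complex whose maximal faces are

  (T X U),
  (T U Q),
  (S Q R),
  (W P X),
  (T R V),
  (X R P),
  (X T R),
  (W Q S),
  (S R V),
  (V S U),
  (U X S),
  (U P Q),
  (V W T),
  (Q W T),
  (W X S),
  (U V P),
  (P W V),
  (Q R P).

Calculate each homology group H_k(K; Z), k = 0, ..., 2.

H_0 = Z,  H_1 = Z^2,  H_2 = Z.

Order the vertices as P < Q < R < S < T < U < V < W < X. Listing each simplex with vertices in this order, K has dimension 2 with simplices:

  0-simplices (9): P, Q, R, S, T, U, V, W, X
  1-simplices (27): PQ, PR, PU, PV, PW, PX, QR, QS, QT, QU, QW, RS, RT, RV, RX, SU, SV, SW, SX, TU, TV, TW, TX, UV, UX, VW, WX
  2-simplices (18): PQR, PQU, PRX, PUV, PVW, PWX, QRS, QSW, QTU, QTW, RSV, RTV, RTX, SUV, SUX, SWX, TUX, TVW

so the chain groups are C_0 ≅ Z^9, C_1 ≅ Z^27, C_2 ≅ Z^18.

∂_1: C_1 → C_0 is given by ∂[p,q] = [q] − [p]. For instance
  ∂SX = X − S.
The resulting 9×27 matrix has rank 8, and its Smith normal form has invariant factors (1,1,1,1,1,1,1,1).

The boundary map ∂_2: C_2 → C_1 sends each 2-simplex [p,q,r] to [q,r] − [p,r] + [p,q]. For instance
  ∂PUV = UV − PV + PU,
  ∂RTV = TV − RV + RT.
The 27×18 boundary matrix has rank 17 and Smith normal form diag(1,1,1,1,1,1,1,1,1,1,1,1,1,1,1,1,1).

Computing H_k = (kernel of ∂_k) / (image of ∂_{k+1}):

  H_0: rank C_0 − rank ∂_1 = 9 − 8 = 1, and the invariant factors of ∂_1 are all 1, so H_0 = Z.
  H_1: rank ker ∂_1 − rank ∂_2 = (27 − 8) − 17 = 2, and the invariant factors of ∂_2 are all 1, so H_1 = Z^2.
  H_2: rank ker ∂_2 − rank ∂_3 = (18 − 17) − 0 = 1, and there is no ∂_3, so H_2 = Z.

(K is a triangulation of the torus T^2.)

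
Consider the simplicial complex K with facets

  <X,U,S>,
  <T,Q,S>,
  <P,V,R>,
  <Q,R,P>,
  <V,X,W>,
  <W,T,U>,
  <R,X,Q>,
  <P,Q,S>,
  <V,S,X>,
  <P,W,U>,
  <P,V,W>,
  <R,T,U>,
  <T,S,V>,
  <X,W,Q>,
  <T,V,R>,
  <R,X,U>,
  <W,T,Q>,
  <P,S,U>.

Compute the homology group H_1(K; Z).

H_1 ≅ Z^2.

We work with the vertex ordering P < Q < R < S < T < U < V < W < X. The simplices of K, each written with vertices in increasing order, are:

  0-simplices (9): P, Q, R, S, T, U, V, W, X
  1-simplices (27): PQ, PR, PS, PU, PV, PW, QR, QS, QT, QW, QX, RT, RU, RV, RX, ST, SU, SV, SX, TU, TV, TW, UW, UX, VW, VX, WX
  2-simplices (18): PQR, PQS, PRV, PSU, PUW, PVW, QRX, QST, QTW, QWX, RTU, RTV, RUX, STV, SUX, SVX, TUW, VWX

Hence C_0 ≅ Z^9, C_1 ≅ Z^27, C_2 ≅ Z^18.

The boundary map ∂_1: C_1 → C_0 sends each edge [p,q] (with p < q) to q − p.
The resulting 9×27 matrix has rank 8, and its Smith normal form has invariant factors (1,1,1,1,1,1,1,1).

The boundary map ∂_2: C_2 → C_1 acts by ∂[p,q,r] = [q,r] − [p,r] + [p,q]. For instance
  ∂VWX = WX − VX + VW,
  ∂PSU = SU − PU + PS.
As a 27×18 matrix over Z this has rank 17, with invariant factors (1,1,1,1,1,1,1,1,1,1,1,1,1,1,1,1,1).

Reading off H_k = ker ∂_k / im ∂_{k+1}:

  H_1: rank ker ∂_1 − rank ∂_2 = (27 − 8) − 17 = 2, and the invariant factors of ∂_2 are all 1, so H_1 = Z^2.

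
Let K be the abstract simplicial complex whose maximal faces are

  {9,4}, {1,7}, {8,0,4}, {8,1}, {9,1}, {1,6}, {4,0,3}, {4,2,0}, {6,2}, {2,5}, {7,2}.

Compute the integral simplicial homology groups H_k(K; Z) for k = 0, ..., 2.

K has 10 vertices, 15 edges, 3 triangles.
rank ∂_0 = 0, rank ∂_1 = 9 ⇒ b_0 = 10 − 0 − 9 = 1; all invariant factors of ∂_1 are 1 so no torsion. So H_0 = Z.
rank ∂_1 = 9, rank ∂_2 = 3 ⇒ b_1 = 15 − 9 − 3 = 3; all invariant factors of ∂_2 are 1 so no torsion. So H_1 = Z^3.
rank ∂_2 = 3, rank ∂_3 = 0 ⇒ b_2 = 3 − 3 − 0 = 0. So H_2 = 0.

H_0 ≅ Z,  H_1 ≅ Z^3,  H_2 = 0.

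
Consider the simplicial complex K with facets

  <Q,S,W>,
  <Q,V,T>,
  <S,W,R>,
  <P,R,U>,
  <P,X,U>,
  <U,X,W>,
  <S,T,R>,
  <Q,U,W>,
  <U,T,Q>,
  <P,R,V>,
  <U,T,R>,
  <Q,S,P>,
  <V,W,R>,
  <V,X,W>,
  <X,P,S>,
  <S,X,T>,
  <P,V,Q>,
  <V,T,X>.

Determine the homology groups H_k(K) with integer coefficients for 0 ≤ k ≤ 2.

H_0 = Z,  H_1 = Z^2,  H_2 = Z.

Fix the vertex order P < Q < R < S < T < U < V < W < X and write every simplex with vertices in increasing order. Then dim K = 2 and the simplices of K are:

  0-simplices (9): P, Q, R, S, T, U, V, W, X
  1-simplices (27): PQ, PR, PS, PU, PV, PX, QS, QT, QU, QV, QW, RS, RT, RU, RV, RW, ST, SW, SX, TU, TV, TX, UW, UX, VW, VX, WX
  2-simplices (18): PQS, PQV, PRU, PRV, PSX, PUX, QSW, QTU, QTV, QUW, RST, RSW, RTU, RVW, STX, TVX, UWX, VWX

so the chain groups are C_0 ≅ Z^9, C_1 ≅ Z^27, C_2 ≅ Z^18.

Boundary ∂_1: C_1 → C_0 is given by ∂[p,q] = [q] − [p]. For instance
  ∂QV = V − Q.
As a 9×27 matrix over Z this has rank 8, with invariant factors (1,1,1,1,1,1,1,1).

Boundary ∂_2: C_2 → C_1 acts by ∂[p,q,r] = [q,r] − [p,r] + [p,q]. For instance
  ∂VWX = WX − VX + VW,
  ∂PQV = QV − PV + PQ.
The resulting 27×18 matrix has rank 17, and its Smith normal form has invariant factors (1,1,1,1,1,1,1,1,1,1,1,1,1,1,1,1,1).

Computing H_k = (kernel of ∂_k) / (image of ∂_{k+1}):

  H_0: rank C_0 − rank ∂_1 = 9 − 8 = 1, and the invariant factors of ∂_1 are all 1, so H_0 ≅ Z.
  H_1: rank ker ∂_1 − rank ∂_2 = (27 − 8) − 17 = 2, and the invariant factors of ∂_2 are all 1, so H_1 ≅ Z^2.
  H_2: rank ker ∂_2 − rank ∂_3 = (18 − 17) − 0 = 1, and there is no ∂_3, so H_2 ≅ Z.

(K is a triangulation of the torus T^2.)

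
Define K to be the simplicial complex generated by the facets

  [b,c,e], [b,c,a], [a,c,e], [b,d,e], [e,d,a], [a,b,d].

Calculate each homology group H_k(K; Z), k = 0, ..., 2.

H_0 = Z,  H_1 = 0,  H_2 = Z.

Take the total order a < b < c < d < e on the vertex set. Then K (dimension 2) consists of the simplices:

  0-simplices (5): a, b, c, d, e
  1-simplices (9): ab, ac, ad, ae, bc, bd, be, ce, de
  2-simplices (6): abc, abd, ace, ade, bce, bde

giving chain groups C_0 ≅ Z^5, C_1 ≅ Z^9, C_2 ≅ Z^6.

Boundary ∂_1: C_1 → C_0 maps an edge to its endpoints' difference, ∂[p,q] = q − p. For instance
  ∂ae = e − a.
The resulting 5×9 matrix has rank 4, and its Smith normal form has invariant factors (1,1,1,1).

∂_2: C_2 → C_1 maps a triangle to the signed sum of its edges. For instance
  ∂abd = bd − ad + ab,
  ∂bce = ce − be + bc.
The 9×6 boundary matrix has rank 5 and Smith normal form diag(1,1,1,1,1).

Computing H_k = (kernel of ∂_k) / (image of ∂_{k+1}):

  H_0: rank C_0 − rank ∂_1 = 5 − 4 = 1, and the invariant factors of ∂_1 are all 1, so H_0 = Z.
  H_1: rank ker ∂_1 − rank ∂_2 = (9 − 4) − 5 = 0, and the invariant factors of ∂_2 are all 1, so H_1 = 0.
  H_2: rank ker ∂_2 − rank ∂_3 = (6 − 5) − 0 = 1, and there is no ∂_3, so H_2 = Z.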